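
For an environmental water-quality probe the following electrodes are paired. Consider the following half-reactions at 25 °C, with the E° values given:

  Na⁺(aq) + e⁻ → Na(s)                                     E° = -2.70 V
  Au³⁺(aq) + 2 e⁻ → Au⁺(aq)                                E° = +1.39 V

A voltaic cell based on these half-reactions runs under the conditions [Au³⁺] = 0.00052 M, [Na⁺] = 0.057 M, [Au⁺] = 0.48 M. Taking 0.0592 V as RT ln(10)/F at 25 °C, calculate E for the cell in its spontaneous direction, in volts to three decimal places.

+4.076 V

Au³⁺/Au⁺ is the cathode (higher E°), Na⁺/Na the anode: E°cell = +1.39 − (-2.70) = +4.09 V, n = 2.
Overall: Au³⁺(aq) + 2 Na(s) → Au⁺(aq) + 2 Na⁺(aq)
Q = [Au⁺]·[Na⁺]^2 / ([Au³⁺]); log Q = 0.477.
E = E° − (0.0592/n) log Q = +4.09 − (0.0592/2)(0.477) = +4.076 V.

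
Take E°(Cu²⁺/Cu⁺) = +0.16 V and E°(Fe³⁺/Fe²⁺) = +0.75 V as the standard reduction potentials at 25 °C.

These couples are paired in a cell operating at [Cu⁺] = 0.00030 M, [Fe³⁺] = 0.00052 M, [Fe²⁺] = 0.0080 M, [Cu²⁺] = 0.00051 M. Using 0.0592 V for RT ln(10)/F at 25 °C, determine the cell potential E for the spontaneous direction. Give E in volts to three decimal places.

Fe³⁺/Fe²⁺ is the cathode (higher E°), Cu²⁺/Cu⁺ the anode: E°cell = +0.75 − (+0.16) = +0.59 V, n = 1.
Overall: Fe³⁺(aq) + Cu⁺(aq) → Fe²⁺(aq) + Cu²⁺(aq)
Q = [Fe²⁺]·[Cu²⁺] / ([Fe³⁺]·[Cu⁺]); log Q = 1.418.
E = E° − (0.0592/n) log Q = +0.59 − (0.0592/1)(1.418) = +0.506 V.

+0.506 V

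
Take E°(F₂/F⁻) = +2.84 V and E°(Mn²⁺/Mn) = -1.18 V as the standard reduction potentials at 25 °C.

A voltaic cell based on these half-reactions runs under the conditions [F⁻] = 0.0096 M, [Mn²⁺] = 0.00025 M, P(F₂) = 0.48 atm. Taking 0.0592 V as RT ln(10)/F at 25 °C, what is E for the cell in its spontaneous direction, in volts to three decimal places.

+4.237 V

F₂/F⁻ is the cathode (higher E°), Mn²⁺/Mn the anode: E°cell = +2.84 − (-1.18) = +4.02 V, n = 2.
Overall: F₂(g) + Mn(s) → 2 F⁻(aq) + Mn²⁺(aq)
Q = [F⁻]^2·[Mn²⁺] / (P(F₂)); log Q = -7.319.
E = E° − (0.0592/n) log Q = +4.02 − (0.0592/2)(-7.319) = +4.237 V.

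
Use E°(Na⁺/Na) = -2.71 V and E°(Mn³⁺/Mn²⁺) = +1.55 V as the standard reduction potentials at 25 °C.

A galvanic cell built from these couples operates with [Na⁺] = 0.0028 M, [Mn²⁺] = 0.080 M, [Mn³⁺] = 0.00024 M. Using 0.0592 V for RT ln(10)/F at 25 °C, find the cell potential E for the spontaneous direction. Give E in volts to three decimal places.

Mn³⁺/Mn²⁺ is the cathode (higher E°), Na⁺/Na the anode: E°cell = +1.55 − (-2.71) = +4.26 V, n = 1.
Overall: Mn³⁺(aq) + Na(s) → Mn²⁺(aq) + Na⁺(aq)
Q = [Mn²⁺]·[Na⁺] / ([Mn³⁺]); log Q = -0.030.
E = E° − (0.0592/n) log Q = +4.26 − (0.0592/1)(-0.030) = +4.262 V.

+4.262 V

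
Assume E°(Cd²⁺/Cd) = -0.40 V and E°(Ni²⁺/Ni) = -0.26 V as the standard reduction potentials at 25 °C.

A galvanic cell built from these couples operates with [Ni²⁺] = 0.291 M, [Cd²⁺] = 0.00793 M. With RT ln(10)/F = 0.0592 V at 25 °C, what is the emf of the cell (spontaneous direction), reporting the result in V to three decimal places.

+0.186 V

Ni²⁺/Ni is the cathode (higher E°), Cd²⁺/Cd the anode: E°cell = -0.26 − (-0.40) = +0.14 V, n = 2.
Overall: Ni²⁺(aq) + Cd(s) → Ni(s) + Cd²⁺(aq)
Q = [Cd²⁺] / ([Ni²⁺]); log Q = -1.565.
E = E° − (0.0592/n) log Q = +0.14 − (0.0592/2)(-1.565) = +0.186 V.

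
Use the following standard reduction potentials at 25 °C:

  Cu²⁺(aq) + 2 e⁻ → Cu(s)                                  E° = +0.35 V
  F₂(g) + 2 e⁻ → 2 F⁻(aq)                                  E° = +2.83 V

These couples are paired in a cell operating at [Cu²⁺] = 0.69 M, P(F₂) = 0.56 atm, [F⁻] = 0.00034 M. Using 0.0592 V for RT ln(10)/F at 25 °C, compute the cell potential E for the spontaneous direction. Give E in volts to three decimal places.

+2.683 V

F₂/F⁻ is the cathode (higher E°), Cu²⁺/Cu the anode: E°cell = +2.83 − (+0.35) = +2.48 V, n = 2.
Overall: F₂(g) + Cu(s) → 2 F⁻(aq) + Cu²⁺(aq)
Q = [F⁻]^2·[Cu²⁺] / (P(F₂)); log Q = -6.846.
E = E° − (0.0592/n) log Q = +2.48 − (0.0592/2)(-6.846) = +2.683 V.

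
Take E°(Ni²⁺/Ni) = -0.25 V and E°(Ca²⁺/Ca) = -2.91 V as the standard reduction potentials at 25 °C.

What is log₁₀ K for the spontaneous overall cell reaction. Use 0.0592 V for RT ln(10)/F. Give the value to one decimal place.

Cathode: Ni²⁺/Ni; anode: Ca²⁺/Ca. E°cell = +2.66 V, n = 2.
log K = nE°cell / 0.0592 = (2)(+2.66) / 0.0592 = 89.9.

89.9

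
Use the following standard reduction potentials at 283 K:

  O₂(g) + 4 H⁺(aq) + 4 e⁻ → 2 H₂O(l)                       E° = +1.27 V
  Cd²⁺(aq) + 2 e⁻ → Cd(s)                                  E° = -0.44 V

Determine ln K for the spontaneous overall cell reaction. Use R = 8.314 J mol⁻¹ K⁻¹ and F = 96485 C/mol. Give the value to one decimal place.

280.5

Cathode: O₂/H₂O; anode: Cd²⁺/Cd. E°cell = (+1.27) − (-0.44) = +1.71 V, with n = 4.
ΔG° = −nFE° = −RT ln K, so ln K = nFE°/(RT) = (4)(96485)(+1.71) / ((8.314)(283)) = 280.491.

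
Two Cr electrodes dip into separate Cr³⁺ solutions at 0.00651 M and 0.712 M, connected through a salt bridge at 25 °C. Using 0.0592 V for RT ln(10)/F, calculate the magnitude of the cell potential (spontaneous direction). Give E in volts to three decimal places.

For a concentration cell E°cell = 0. The 0.712 M side is the cathode (reduction is favoured where [Cr³⁺] is higher).
With n = 3, E = −(0.0592/3) log([Cr³⁺]ₐₙ/[Cr³⁺]꜀ₐₜ) = −(0.0592/3) log(0.00651/0.712) = −(0.0592/3)(-2.039) = +0.040 V.

+0.040 V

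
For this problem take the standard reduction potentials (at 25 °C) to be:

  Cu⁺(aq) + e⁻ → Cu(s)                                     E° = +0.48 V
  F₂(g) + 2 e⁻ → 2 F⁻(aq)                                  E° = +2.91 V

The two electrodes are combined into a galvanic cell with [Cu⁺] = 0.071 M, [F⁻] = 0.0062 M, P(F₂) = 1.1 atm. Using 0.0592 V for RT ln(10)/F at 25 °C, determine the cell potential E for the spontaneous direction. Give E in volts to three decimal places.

+2.630 V

F₂/F⁻ is the cathode (higher E°), Cu⁺/Cu the anode: E°cell = +2.91 − (+0.48) = +2.43 V, n = 2.
Overall: F₂(g) + 2 Cu(s) → 2 F⁻(aq) + 2 Cu⁺(aq)
Q = [F⁻]^2·[Cu⁺]^2 / (P(F₂)); log Q = -6.754.
E = E° − (0.0592/n) log Q = +2.43 − (0.0592/2)(-6.754) = +2.630 V.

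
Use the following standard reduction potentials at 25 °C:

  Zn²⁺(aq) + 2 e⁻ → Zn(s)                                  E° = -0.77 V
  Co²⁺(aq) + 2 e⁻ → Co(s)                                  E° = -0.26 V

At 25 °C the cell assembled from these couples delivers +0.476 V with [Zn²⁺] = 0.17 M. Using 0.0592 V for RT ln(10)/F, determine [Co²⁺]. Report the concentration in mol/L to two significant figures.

0.012 M

Co²⁺/Co is the cathode, Zn²⁺/Zn the anode: E°cell = +0.51 V, n = 2.
Overall reaction: Co²⁺(aq) + Zn(s) → Co(s) + Zn²⁺(aq); Q = [Zn²⁺]^1/[Co²⁺]^1.
From E = E° − (0.0592/n) log Q: log Q = (E° − E)·n/0.0592 = (+0.51 − (+0.476))·2/0.0592 = 1.1486.
So 1·log[Co²⁺] = 1·log(0.17) − log Q = -0.7696 − (1.1486) = -1.9182; [Co²⁺] = 10^(-1.9182) ≈ 0.012 M.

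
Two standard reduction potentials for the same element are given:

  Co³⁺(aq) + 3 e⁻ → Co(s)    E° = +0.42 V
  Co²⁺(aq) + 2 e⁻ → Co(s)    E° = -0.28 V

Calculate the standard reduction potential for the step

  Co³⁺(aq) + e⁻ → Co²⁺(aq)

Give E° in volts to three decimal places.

Sequential free energies add, so n₃E°₃ = n₁E°₁ + n₂E°₂.
With n₃ = 3, and the known step contributing 2×(-0.28) V, the unknown satisfies 1·E° = 3×(+0.42) − 2×(-0.28) = +1.820.
E° = +1.820 / 1 = +1.820 V.

+1.820 V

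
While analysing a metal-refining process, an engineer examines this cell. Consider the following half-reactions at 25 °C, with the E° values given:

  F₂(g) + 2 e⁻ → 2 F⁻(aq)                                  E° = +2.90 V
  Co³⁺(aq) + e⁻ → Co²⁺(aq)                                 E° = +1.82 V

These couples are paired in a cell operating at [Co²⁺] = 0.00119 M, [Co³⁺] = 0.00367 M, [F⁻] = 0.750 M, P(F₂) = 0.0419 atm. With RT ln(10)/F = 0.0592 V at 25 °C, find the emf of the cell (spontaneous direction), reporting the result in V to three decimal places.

+1.018 V

F₂/F⁻ is the cathode (higher E°), Co³⁺/Co²⁺ the anode: E°cell = +2.90 − (+1.82) = +1.08 V, n = 2.
Overall: F₂(g) + 2 Co²⁺(aq) → 2 F⁻(aq) + 2 Co³⁺(aq)
Q = [F⁻]^2·[Co³⁺]^2 / (P(F₂)·[Co²⁺]^2); log Q = 2.106.
E = E° − (0.0592/n) log Q = +1.08 − (0.0592/2)(2.106) = +1.018 V.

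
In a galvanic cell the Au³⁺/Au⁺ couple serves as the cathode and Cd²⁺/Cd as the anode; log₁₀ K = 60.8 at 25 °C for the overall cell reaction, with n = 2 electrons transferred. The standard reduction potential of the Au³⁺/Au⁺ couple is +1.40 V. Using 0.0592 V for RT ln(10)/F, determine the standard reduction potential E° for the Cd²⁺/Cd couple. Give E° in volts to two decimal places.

E°cell = (0.0592/n)·log K = (0.0592/2)(60.8) = +1.800 V.
Since Au³⁺/Au⁺ is the cathode and Cd²⁺/Cd the anode, E°cell = E°(Au³⁺/Au⁺) − E°(Cd²⁺/Cd).
So E°(Cd²⁺/Cd) = E°(Au³⁺/Au⁺) − E°cell = (+1.40) − (+1.800) = -0.40 V.

-0.40 V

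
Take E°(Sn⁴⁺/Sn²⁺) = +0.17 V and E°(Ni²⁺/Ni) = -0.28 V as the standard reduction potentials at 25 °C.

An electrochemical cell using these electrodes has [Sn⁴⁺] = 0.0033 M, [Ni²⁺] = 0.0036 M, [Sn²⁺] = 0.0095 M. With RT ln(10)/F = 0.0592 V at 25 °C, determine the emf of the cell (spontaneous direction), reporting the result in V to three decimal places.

+0.509 V

Sn⁴⁺/Sn²⁺ is the cathode (higher E°), Ni²⁺/Ni the anode: E°cell = +0.17 − (-0.28) = +0.45 V, n = 2.
Overall: Sn⁴⁺(aq) + Ni(s) → Sn²⁺(aq) + Ni²⁺(aq)
Q = [Sn²⁺]·[Ni²⁺] / ([Sn⁴⁺]); log Q = -1.984.
E = E° − (0.0592/n) log Q = +0.45 − (0.0592/2)(-1.984) = +0.509 V.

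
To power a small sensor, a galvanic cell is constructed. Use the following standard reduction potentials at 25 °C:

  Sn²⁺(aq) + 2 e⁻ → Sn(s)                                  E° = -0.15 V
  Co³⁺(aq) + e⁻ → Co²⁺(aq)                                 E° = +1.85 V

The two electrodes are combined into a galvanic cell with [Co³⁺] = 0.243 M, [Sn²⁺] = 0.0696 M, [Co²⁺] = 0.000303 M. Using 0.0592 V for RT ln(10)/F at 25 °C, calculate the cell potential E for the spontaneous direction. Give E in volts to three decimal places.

Co³⁺/Co²⁺ is the cathode (higher E°), Sn²⁺/Sn the anode: E°cell = +1.85 − (-0.15) = +2.00 V, n = 2.
Overall: 2 Co³⁺(aq) + Sn(s) → 2 Co²⁺(aq) + Sn²⁺(aq)
Q = [Co²⁺]^2·[Sn²⁺] / ([Co³⁺]^2); log Q = -6.966.
E = E° − (0.0592/n) log Q = +2.00 − (0.0592/2)(-6.966) = +2.206 V.

+2.206 V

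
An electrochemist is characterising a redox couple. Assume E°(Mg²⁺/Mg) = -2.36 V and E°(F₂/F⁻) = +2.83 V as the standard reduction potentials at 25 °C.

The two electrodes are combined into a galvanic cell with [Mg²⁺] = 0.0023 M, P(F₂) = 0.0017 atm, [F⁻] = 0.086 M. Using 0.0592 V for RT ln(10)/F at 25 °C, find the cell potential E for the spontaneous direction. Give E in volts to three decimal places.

F₂/F⁻ is the cathode (higher E°), Mg²⁺/Mg the anode: E°cell = +2.83 − (-2.36) = +5.19 V, n = 2.
Overall: F₂(g) + Mg(s) → 2 F⁻(aq) + Mg²⁺(aq)
Q = [F⁻]^2·[Mg²⁺] / (P(F₂)); log Q = -2.000.
E = E° − (0.0592/n) log Q = +5.19 − (0.0592/2)(-2.000) = +5.249 V.

+5.249 V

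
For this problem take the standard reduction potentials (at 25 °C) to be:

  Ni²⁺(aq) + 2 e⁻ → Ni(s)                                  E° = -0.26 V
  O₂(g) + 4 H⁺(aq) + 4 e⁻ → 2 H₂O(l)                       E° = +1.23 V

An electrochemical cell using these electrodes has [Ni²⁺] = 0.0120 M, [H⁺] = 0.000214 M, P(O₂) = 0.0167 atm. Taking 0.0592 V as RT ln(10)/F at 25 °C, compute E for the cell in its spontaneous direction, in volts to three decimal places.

+1.303 V

O₂/H₂O is the cathode (higher E°), Ni²⁺/Ni the anode: E°cell = +1.23 − (-0.26) = +1.49 V, n = 4.
Overall: O₂(g) + 4 H⁺(aq) + 2 Ni(s) → 2 H₂O(l) + 2 Ni²⁺(aq)
Q = [Ni²⁺]^2 / (P(O₂)·[H⁺]^4); log Q = 12.614.
E = E° − (0.0592/n) log Q = +1.49 − (0.0592/4)(12.614) = +1.303 V.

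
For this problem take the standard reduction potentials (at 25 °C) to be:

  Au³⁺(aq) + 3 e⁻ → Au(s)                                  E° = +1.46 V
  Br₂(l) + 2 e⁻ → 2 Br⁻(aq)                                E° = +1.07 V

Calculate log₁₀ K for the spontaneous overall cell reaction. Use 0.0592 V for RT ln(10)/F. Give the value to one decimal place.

Cathode: Au³⁺/Au; anode: Br₂/Br⁻. E°cell = +0.39 V, n = 6.
log K = nE°cell / 0.0592 = (6)(+0.39) / 0.0592 = 39.5.

39.5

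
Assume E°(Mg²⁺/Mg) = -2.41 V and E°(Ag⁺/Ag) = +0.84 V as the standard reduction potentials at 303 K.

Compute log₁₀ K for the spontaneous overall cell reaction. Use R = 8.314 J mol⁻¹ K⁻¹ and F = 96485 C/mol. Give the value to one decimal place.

108.1

Cathode: Ag⁺/Ag; anode: Mg²⁺/Mg. E°cell = (+0.84) − (-2.41) = +3.25 V, with n = 2.
ΔG° = −nFE° = −RT ln K, so ln K = nFE°/(RT) = (2)(96485)(+3.25) / ((8.314)(303)) = 248.955.
log₁₀ K = 248.955 / ln 10 = 108.1.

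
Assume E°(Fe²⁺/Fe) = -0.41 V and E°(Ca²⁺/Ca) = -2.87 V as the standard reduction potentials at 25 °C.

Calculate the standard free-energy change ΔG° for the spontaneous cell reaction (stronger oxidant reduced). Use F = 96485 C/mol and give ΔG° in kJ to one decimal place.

-474.7 kJ

Fe²⁺/Fe (E° = -0.41 V) is the cathode; Ca²⁺/Ca (E° = -2.87 V) is the anode, so E°cell = +2.46 V.
Balancing electrons gives n = 2 (lcm of 2 and 2).
ΔG° = −nFE° = −(2)(96485)(+2.46) = -474,706 J = -474.7 kJ.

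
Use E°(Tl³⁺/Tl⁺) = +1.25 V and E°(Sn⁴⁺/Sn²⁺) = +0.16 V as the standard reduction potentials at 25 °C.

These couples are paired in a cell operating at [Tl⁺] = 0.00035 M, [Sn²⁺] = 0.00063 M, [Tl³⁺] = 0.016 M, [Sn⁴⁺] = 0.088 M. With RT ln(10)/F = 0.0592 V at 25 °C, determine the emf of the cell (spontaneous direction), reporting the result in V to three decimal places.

Tl³⁺/Tl⁺ is the cathode (higher E°), Sn⁴⁺/Sn²⁺ the anode: E°cell = +1.25 − (+0.16) = +1.09 V, n = 2.
Overall: Tl³⁺(aq) + Sn²⁺(aq) → Tl⁺(aq) + Sn⁴⁺(aq)
Q = [Tl⁺]·[Sn⁴⁺] / ([Tl³⁺]·[Sn²⁺]); log Q = 0.485.
E = E° − (0.0592/n) log Q = +1.09 − (0.0592/2)(0.485) = +1.076 V.

+1.076 V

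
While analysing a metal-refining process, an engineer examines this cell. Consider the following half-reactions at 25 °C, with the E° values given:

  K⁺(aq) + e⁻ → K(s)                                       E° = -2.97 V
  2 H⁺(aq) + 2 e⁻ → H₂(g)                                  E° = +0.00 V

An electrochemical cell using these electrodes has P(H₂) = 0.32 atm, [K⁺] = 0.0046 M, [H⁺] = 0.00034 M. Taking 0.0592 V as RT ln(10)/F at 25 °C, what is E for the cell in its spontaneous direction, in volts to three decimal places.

+2.918 V

H⁺/H₂ is the cathode (higher E°), K⁺/K the anode: E°cell = +0.00 − (-2.97) = +2.97 V, n = 2.
Overall: 2 H⁺(aq) + 2 K(s) → H₂(g) + 2 K⁺(aq)
Q = P(H₂)·[K⁺]^2 / ([H⁺]^2); log Q = 1.768.
E = E° − (0.0592/n) log Q = +2.97 − (0.0592/2)(1.768) = +2.918 V.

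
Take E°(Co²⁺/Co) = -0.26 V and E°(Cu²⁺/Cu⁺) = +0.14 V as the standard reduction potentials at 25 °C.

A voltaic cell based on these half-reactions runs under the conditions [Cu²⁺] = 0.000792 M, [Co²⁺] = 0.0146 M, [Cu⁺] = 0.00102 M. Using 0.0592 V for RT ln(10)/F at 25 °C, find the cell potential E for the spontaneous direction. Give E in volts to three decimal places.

Cu²⁺/Cu⁺ is the cathode (higher E°), Co²⁺/Co the anode: E°cell = +0.14 − (-0.26) = +0.40 V, n = 2.
Overall: 2 Cu²⁺(aq) + Co(s) → 2 Cu⁺(aq) + Co²⁺(aq)
Q = [Cu⁺]^2·[Co²⁺] / ([Cu²⁺]^2); log Q = -1.616.
E = E° − (0.0592/n) log Q = +0.40 − (0.0592/2)(-1.616) = +0.448 V.

+0.448 V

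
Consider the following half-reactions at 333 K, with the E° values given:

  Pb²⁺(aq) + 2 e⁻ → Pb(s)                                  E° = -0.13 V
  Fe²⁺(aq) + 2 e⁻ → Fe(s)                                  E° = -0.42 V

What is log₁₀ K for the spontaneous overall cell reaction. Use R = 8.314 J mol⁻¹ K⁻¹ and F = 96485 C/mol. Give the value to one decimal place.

8.8

Cathode: Pb²⁺/Pb; anode: Fe²⁺/Fe. E°cell = (-0.13) − (-0.42) = +0.29 V, with n = 2.
ΔG° = −nFE° = −RT ln K, so ln K = nFE°/(RT) = (2)(96485)(+0.29) / ((8.314)(333)) = 20.213.
log₁₀ K = 20.213 / ln 10 = 8.8.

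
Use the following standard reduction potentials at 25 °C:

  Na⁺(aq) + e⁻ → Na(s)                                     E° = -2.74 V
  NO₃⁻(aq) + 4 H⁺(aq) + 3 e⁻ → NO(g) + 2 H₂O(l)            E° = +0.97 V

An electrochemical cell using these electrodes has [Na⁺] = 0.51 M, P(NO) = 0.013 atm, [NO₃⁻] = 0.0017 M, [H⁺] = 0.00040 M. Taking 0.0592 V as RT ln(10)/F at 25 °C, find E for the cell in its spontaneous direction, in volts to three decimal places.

+3.442 V

NO₃⁻/NO is the cathode (higher E°), Na⁺/Na the anode: E°cell = +0.97 − (-2.74) = +3.71 V, n = 3.
Overall: NO₃⁻(aq) + 4 H⁺(aq) + 3 Na(s) → NO(g) + 2 H₂O(l) + 3 Na⁺(aq)
Q = P(NO)·[Na⁺]^3 / ([NO₃⁻]·[H⁺]^4); log Q = 13.598.
E = E° − (0.0592/n) log Q = +3.71 − (0.0592/3)(13.598) = +3.442 V.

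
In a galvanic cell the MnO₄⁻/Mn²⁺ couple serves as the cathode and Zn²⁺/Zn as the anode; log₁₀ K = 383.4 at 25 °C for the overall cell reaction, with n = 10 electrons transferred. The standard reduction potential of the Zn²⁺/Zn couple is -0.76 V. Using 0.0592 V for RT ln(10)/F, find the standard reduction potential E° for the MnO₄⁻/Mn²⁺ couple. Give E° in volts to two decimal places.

E°cell = (0.0592/n)·log K = (0.0592/10)(383.4) = +2.270 V.
Since MnO₄⁻/Mn²⁺ is the cathode and Zn²⁺/Zn the anode, E°cell = E°(MnO₄⁻/Mn²⁺) − E°(Zn²⁺/Zn).
So E°(MnO₄⁻/Mn²⁺) = E°cell + E°(Zn²⁺/Zn) = +2.270 + (-0.76) = +1.51 V.

+1.51 V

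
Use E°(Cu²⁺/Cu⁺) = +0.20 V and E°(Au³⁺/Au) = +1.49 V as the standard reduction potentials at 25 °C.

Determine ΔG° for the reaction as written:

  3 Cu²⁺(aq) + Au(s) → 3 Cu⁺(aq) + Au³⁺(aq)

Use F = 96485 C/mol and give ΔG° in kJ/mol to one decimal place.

As written, Cu²⁺/Cu⁺ is reduced (cathode) and Au³⁺/Au is oxidised (anode), so E°cell = (+0.20) − (+1.49) = -1.29 V.
Balancing electrons gives n = 3.
ΔG° = −nFE° = −(3)(96485)(-1.29) = 373,397 J = +373.4 kJ/mol.

+373.4 kJ/mol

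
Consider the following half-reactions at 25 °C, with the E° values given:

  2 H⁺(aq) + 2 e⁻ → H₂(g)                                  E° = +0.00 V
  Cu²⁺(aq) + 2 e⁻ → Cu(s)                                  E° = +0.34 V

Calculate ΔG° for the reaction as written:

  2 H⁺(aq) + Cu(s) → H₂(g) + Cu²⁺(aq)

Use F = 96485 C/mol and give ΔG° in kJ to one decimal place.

As written, H⁺/H₂ is reduced (cathode) and Cu²⁺/Cu is oxidised (anode), so E°cell = (+0.00) − (+0.34) = -0.34 V.
Balancing electrons gives n = 2.
ΔG° = −nFE° = −(2)(96485)(-0.34) = 65,610 J = +65.6 kJ.

+65.6 kJ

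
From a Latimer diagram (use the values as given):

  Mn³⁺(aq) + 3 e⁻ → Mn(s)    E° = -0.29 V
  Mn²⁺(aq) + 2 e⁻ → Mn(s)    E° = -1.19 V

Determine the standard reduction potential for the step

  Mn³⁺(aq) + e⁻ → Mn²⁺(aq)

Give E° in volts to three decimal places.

Sequential free energies add, so n₃E°₃ = n₁E°₁ + n₂E°₂.
With n₃ = 3, and the known step contributing 2×(-1.19) V, the unknown satisfies 1·E° = 3×(-0.29) − 2×(-1.19) = +1.510.
E° = +1.510 / 1 = +1.510 V.

+1.510 V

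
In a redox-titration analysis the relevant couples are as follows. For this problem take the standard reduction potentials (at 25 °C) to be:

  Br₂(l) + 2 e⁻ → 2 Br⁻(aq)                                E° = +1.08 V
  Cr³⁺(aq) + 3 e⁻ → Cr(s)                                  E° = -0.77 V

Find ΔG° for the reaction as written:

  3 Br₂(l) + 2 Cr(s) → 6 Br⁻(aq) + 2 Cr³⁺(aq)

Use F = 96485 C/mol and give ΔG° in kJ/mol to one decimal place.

As written, Br₂/Br⁻ is reduced (cathode) and Cr³⁺/Cr is oxidised (anode), so E°cell = (+1.08) − (-0.77) = +1.85 V.
Balancing electrons gives n = 6.
ΔG° = −nFE° = −(6)(96485)(+1.85) = -1,070,984 J = -1071.0 kJ/mol.

-1071.0 kJ/mol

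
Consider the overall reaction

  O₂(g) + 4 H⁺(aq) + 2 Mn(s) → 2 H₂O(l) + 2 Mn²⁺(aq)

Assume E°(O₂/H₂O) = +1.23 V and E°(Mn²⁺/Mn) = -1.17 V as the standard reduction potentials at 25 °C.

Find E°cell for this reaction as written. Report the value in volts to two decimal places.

+2.40 V

The O₂/H₂O couple has the higher reduction potential, so it is the cathode; Mn²⁺/Mn is oxidised at the anode.
E°cell = E°(cathode) − E°(anode) = (+1.23) − (-1.17) = +2.40 V.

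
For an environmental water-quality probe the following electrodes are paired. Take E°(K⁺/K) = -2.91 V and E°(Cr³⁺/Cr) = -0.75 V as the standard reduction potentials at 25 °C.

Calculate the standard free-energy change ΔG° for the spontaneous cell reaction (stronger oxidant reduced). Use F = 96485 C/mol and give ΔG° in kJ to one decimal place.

Cr³⁺/Cr (E° = -0.75 V) is the cathode; K⁺/K (E° = -2.91 V) is the anode, so E°cell = +2.16 V.
Balancing electrons gives n = 3 (lcm of 3 and 1).
ΔG° = −nFE° = −(3)(96485)(+2.16) = -625,223 J = -625.2 kJ.

-625.2 kJ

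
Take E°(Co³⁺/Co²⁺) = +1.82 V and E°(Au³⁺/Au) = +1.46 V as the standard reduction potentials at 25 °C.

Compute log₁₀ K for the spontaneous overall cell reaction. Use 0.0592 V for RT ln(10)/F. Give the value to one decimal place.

18.2

Cathode: Co³⁺/Co²⁺; anode: Au³⁺/Au. E°cell = +0.36 V, n = 3.
log K = nE°cell / 0.0592 = (3)(+0.36) / 0.0592 = 18.2.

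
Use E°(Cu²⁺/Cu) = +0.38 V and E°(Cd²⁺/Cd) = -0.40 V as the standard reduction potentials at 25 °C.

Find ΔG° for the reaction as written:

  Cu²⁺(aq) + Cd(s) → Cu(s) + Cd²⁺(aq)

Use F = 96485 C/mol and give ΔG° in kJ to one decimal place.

-150.5 kJ

As written, Cu²⁺/Cu is reduced (cathode) and Cd²⁺/Cd is oxidised (anode), so E°cell = (+0.38) − (-0.40) = +0.78 V.
Balancing electrons gives n = 2.
ΔG° = −nFE° = −(2)(96485)(+0.78) = -150,517 J = -150.5 kJ.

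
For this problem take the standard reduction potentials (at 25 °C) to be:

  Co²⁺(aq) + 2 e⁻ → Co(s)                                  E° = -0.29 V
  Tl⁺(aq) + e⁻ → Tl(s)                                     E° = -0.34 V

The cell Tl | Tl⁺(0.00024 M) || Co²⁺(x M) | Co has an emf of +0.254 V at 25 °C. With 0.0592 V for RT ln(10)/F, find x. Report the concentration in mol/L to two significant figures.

0.45 M

Co²⁺/Co is the cathode, Tl⁺/Tl the anode: E°cell = +0.05 V, n = 2.
Overall reaction: Co²⁺(aq) + 2 Tl(s) → Co(s) + 2 Tl⁺(aq); Q = [Tl⁺]^2/[Co²⁺]^1.
From E = E° − (0.0592/n) log Q: log Q = (E° − E)·n/0.0592 = (+0.05 − (+0.254))·2/0.0592 = -6.8919.
So 1·log[Co²⁺] = 2·log(0.00024) − log Q = -7.2396 − (-6.8919) = -0.3477; [Co²⁺] = 10^(-0.3477) ≈ 0.45 M.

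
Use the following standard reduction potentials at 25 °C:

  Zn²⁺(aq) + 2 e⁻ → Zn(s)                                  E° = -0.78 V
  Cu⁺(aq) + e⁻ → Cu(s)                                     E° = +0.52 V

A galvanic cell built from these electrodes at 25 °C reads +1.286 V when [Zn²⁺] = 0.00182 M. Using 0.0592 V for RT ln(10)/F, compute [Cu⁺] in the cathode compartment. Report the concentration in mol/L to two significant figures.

0.025 M

Cu⁺/Cu is the cathode, Zn²⁺/Zn the anode: E°cell = +1.30 V, n = 2.
Overall reaction: 2 Cu⁺(aq) + Zn(s) → 2 Cu(s) + Zn²⁺(aq); Q = [Zn²⁺]^1/[Cu⁺]^2.
From E = E° − (0.0592/n) log Q: log Q = (E° − E)·n/0.0592 = (+1.30 − (+1.286))·2/0.0592 = 0.4730.
So 2·log[Cu⁺] = 1·log(0.00182) − log Q = -2.7399 − (0.4730) = -3.2129; log[Cu⁺] = -3.2129 / 2 = -1.6064; [Cu⁺] = 10^(-1.6064) ≈ 0.025 M.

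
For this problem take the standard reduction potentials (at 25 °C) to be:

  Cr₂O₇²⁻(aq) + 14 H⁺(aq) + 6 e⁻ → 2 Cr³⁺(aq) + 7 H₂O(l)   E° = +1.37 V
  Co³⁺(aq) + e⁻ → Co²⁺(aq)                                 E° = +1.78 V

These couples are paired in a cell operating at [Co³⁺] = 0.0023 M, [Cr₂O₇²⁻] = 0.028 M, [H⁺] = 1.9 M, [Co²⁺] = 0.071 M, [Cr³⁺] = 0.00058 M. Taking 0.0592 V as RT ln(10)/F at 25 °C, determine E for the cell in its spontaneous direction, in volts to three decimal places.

+0.235 V

Co³⁺/Co²⁺ is the cathode (higher E°), Cr₂O₇²⁻/Cr³⁺ the anode: E°cell = +1.78 − (+1.37) = +0.41 V, n = 6.
Overall: 6 Co³⁺(aq) + 2 Cr³⁺(aq) + 7 H₂O(l) → 6 Co²⁺(aq) + Cr₂O₇²⁻(aq) + 14 H⁺(aq)
Q = [Co²⁺]^6·[Cr₂O₇²⁻]·[H⁺]^14 / ([Co³⁺]^6·[Cr³⁺]^2); log Q = 17.760.
E = E° − (0.0592/n) log Q = +0.41 − (0.0592/6)(17.760) = +0.235 V.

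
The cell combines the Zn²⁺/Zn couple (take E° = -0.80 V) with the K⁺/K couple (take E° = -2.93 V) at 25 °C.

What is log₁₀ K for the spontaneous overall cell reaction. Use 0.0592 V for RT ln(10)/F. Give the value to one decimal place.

72.0

Cathode: Zn²⁺/Zn; anode: K⁺/K. E°cell = +2.13 V, n = 2.
log K = nE°cell / 0.0592 = (2)(+2.13) / 0.0592 = 72.0.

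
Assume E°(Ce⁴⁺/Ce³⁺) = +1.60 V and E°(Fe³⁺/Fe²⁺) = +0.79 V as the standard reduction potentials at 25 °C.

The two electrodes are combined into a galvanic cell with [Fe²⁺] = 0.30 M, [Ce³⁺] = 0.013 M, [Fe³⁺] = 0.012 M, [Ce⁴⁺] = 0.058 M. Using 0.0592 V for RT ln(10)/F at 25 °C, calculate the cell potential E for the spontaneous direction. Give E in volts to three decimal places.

Ce⁴⁺/Ce³⁺ is the cathode (higher E°), Fe³⁺/Fe²⁺ the anode: E°cell = +1.60 − (+0.79) = +0.81 V, n = 1.
Overall: Ce⁴⁺(aq) + Fe²⁺(aq) → Ce³⁺(aq) + Fe³⁺(aq)
Q = [Ce³⁺]·[Fe³⁺] / ([Ce⁴⁺]·[Fe²⁺]); log Q = -2.047.
E = E° − (0.0592/n) log Q = +0.81 − (0.0592/1)(-2.047) = +0.931 V.

+0.931 V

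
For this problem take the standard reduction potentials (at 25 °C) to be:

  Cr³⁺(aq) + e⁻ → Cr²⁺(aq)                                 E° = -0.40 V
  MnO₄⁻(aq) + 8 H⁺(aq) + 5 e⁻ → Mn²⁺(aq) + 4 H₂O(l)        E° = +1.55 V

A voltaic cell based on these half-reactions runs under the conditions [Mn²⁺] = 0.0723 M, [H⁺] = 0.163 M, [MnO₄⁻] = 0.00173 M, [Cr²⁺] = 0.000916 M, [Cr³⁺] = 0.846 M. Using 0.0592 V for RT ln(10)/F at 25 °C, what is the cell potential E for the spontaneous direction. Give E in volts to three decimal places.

+1.681 V

MnO₄⁻/Mn²⁺ is the cathode (higher E°), Cr³⁺/Cr²⁺ the anode: E°cell = +1.55 − (-0.40) = +1.95 V, n = 5.
Overall: MnO₄⁻(aq) + 8 H⁺(aq) + 5 Cr²⁺(aq) → Mn²⁺(aq) + 4 H₂O(l) + 5 Cr³⁺(aq)
Q = [Mn²⁺]·[Cr³⁺]^5 / ([MnO₄⁻]·[H⁺]^8·[Cr²⁺]^5); log Q = 22.751.
E = E° − (0.0592/n) log Q = +1.95 − (0.0592/5)(22.751) = +1.681 V.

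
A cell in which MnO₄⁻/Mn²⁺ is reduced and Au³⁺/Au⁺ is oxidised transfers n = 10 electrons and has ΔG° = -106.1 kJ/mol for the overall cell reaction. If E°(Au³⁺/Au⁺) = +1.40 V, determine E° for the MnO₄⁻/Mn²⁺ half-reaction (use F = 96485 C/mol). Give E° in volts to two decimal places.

+1.51 V

E°cell = −ΔG°/(nF) = −(-106.1×10³)/((10)(96485)) = +0.110 V.
Since MnO₄⁻/Mn²⁺ is the cathode and Au³⁺/Au⁺ the anode, E°cell = E°(MnO₄⁻/Mn²⁺) − E°(Au³⁺/Au⁺).
So E°(MnO₄⁻/Mn²⁺) = E°cell + E°(Au³⁺/Au⁺) = +0.110 + (+1.40) = +1.51 V.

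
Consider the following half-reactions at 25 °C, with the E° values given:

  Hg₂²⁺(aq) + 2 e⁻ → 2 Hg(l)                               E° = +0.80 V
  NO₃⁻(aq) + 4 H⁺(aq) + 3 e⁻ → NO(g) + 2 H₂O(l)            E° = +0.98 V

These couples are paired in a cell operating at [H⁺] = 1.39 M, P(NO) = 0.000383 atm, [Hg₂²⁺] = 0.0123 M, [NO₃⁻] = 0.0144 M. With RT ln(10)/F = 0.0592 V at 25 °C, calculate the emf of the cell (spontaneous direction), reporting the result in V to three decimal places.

+0.279 V

NO₃⁻/NO is the cathode (higher E°), Hg₂²⁺/Hg the anode: E°cell = +0.98 − (+0.80) = +0.18 V, n = 6.
Overall: 2 NO₃⁻(aq) + 8 H⁺(aq) + 6 Hg(l) → 2 NO(g) + 4 H₂O(l) + 3 Hg₂²⁺(aq)
Q = P(NO)^2·[Hg₂²⁺]^3 / ([NO₃⁻]^2·[H⁺]^8); log Q = -10.025.
E = E° − (0.0592/n) log Q = +0.18 − (0.0592/6)(-10.025) = +0.279 V.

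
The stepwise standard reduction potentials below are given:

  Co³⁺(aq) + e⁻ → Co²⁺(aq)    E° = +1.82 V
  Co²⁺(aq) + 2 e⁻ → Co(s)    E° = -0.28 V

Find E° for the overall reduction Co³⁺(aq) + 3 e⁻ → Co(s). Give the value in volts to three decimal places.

Since ΔG° = −nFE° is additive over sequential reductions, n₃E°₃ = n₁E°₁ + n₂E°₂.
E°₃ = (1×+1.82 + 2×-0.28) / 3 = (+1.260) / 3 = +0.420 V.
E° values themselves are not directly additive — weighting by electron count is essential.

+0.420 V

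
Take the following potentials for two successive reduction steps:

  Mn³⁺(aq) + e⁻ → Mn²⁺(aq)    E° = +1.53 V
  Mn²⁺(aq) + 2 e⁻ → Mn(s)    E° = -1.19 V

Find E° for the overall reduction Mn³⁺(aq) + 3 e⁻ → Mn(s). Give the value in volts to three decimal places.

-0.283 V

Adding the free-energy changes (−nFE°) of the two steps gives −n₃FE°₃ = −n₁FE°₁ − n₂FE°₂.
E°₃ = (1×+1.53 + 2×-1.19) / 3 = (-0.850) / 3 = -0.283 V.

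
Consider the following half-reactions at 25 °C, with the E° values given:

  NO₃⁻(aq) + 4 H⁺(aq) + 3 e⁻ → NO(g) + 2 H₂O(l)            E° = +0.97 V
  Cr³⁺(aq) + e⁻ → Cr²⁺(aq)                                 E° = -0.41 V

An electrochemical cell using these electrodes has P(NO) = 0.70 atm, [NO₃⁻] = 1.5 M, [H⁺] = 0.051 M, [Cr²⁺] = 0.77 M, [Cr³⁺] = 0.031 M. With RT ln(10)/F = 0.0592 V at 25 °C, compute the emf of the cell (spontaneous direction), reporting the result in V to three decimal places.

NO₃⁻/NO is the cathode (higher E°), Cr³⁺/Cr²⁺ the anode: E°cell = +0.97 − (-0.41) = +1.38 V, n = 3.
Overall: NO₃⁻(aq) + 4 H⁺(aq) + 3 Cr²⁺(aq) → NO(g) + 2 H₂O(l) + 3 Cr³⁺(aq)
Q = P(NO)·[Cr³⁺]^3 / ([NO₃⁻]·[H⁺]^4·[Cr²⁺]^3); log Q = 0.653.
E = E° − (0.0592/n) log Q = +1.38 − (0.0592/3)(0.653) = +1.367 V.

+1.367 V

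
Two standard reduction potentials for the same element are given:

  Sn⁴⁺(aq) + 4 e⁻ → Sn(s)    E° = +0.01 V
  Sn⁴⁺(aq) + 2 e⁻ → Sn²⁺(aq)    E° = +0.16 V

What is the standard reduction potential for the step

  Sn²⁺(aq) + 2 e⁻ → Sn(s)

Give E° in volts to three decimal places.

Sequential free energies add, so n₃E°₃ = n₁E°₁ + n₂E°₂.
With n₃ = 4, and the known step contributing 2×(+0.16) V, the unknown satisfies 2·E° = 4×(+0.01) − 2×(+0.16) = -0.280.
E° = -0.280 / 2 = -0.140 V.

-0.140 V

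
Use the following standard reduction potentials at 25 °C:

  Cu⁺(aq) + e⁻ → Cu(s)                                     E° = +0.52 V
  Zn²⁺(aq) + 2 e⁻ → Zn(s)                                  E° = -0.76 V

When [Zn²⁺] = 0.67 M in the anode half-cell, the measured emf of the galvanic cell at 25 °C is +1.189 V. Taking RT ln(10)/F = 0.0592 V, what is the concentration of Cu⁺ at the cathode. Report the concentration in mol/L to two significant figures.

Cu⁺/Cu is the cathode, Zn²⁺/Zn the anode: E°cell = +1.28 V, n = 2.
Overall reaction: 2 Cu⁺(aq) + Zn(s) → 2 Cu(s) + Zn²⁺(aq); Q = [Zn²⁺]^1/[Cu⁺]^2.
From E = E° − (0.0592/n) log Q: log Q = (E° − E)·n/0.0592 = (+1.28 − (+1.189))·2/0.0592 = 3.0743.
So 2·log[Cu⁺] = 1·log(0.67) − log Q = -0.1739 − (3.0743) = -3.2482; log[Cu⁺] = -3.2482 / 2 = -1.6241; [Cu⁺] = 10^(-1.6241) ≈ 0.024 M.

0.024 M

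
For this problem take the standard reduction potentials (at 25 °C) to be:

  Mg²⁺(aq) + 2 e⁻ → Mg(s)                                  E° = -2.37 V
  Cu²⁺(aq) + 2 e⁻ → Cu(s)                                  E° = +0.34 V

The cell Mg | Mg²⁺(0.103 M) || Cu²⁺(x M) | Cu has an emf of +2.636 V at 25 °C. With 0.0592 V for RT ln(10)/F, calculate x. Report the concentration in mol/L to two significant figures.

Cu²⁺/Cu is the cathode, Mg²⁺/Mg the anode: E°cell = +2.71 V, n = 2.
Overall reaction: Cu²⁺(aq) + Mg(s) → Cu(s) + Mg²⁺(aq); Q = [Mg²⁺]^1/[Cu²⁺]^1.
From E = E° − (0.0592/n) log Q: log Q = (E° − E)·n/0.0592 = (+2.71 − (+2.636))·2/0.0592 = 2.5000.
So 1·log[Cu²⁺] = 1·log(0.103) − log Q = -0.9872 − (2.5000) = -3.4872; [Cu²⁺] = 10^(-3.4872) ≈ 0.00033 M.

0.00033 M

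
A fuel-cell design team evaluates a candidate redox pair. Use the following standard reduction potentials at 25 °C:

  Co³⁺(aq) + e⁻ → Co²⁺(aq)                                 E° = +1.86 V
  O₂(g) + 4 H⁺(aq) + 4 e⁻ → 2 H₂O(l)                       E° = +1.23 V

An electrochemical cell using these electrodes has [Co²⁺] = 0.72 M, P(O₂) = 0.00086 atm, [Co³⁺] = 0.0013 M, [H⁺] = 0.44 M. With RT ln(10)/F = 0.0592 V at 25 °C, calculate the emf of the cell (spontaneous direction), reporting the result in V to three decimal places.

+0.534 V

Co³⁺/Co²⁺ is the cathode (higher E°), O₂/H₂O the anode: E°cell = +1.86 − (+1.23) = +0.63 V, n = 4.
Overall: 4 Co³⁺(aq) + 2 H₂O(l) → 4 Co²⁺(aq) + O₂(g) + 4 H⁺(aq)
Q = [Co²⁺]^4·P(O₂)·[H⁺]^4 / ([Co³⁺]^4); log Q = 6.482.
E = E° − (0.0592/n) log Q = +0.63 − (0.0592/4)(6.482) = +0.534 V.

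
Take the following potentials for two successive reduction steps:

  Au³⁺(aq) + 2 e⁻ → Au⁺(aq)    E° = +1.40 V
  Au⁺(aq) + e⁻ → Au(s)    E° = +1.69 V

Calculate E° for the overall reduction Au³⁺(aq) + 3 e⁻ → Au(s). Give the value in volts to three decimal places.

+1.497 V

Since ΔG° = −nFE° is additive over sequential reductions, n₃E°₃ = n₁E°₁ + n₂E°₂.
E°₃ = (2×+1.40 + 1×+1.69) / 3 = (+4.490) / 3 = +1.497 V.
E° values themselves are not directly additive — weighting by electron count is essential.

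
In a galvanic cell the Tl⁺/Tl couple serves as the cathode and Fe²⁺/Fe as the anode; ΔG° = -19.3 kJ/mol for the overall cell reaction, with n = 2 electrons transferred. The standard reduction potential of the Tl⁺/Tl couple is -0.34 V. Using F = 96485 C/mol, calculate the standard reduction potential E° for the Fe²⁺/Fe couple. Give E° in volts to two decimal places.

E°cell = −ΔG°/(nF) = −(-19.3×10³)/((2)(96485)) = +0.100 V.
Since Tl⁺/Tl is the cathode and Fe²⁺/Fe the anode, E°cell = E°(Tl⁺/Tl) − E°(Fe²⁺/Fe).
So E°(Fe²⁺/Fe) = E°(Tl⁺/Tl) − E°cell = (-0.34) − (+0.100) = -0.44 V.

-0.44 V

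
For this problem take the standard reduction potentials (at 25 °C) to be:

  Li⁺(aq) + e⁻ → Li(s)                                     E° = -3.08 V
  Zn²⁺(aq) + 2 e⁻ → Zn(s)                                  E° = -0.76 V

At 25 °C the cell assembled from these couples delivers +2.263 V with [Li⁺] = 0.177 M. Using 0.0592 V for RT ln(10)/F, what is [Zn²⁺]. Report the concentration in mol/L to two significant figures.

0.00037 M

Zn²⁺/Zn is the cathode, Li⁺/Li the anode: E°cell = +2.32 V, n = 2.
Overall reaction: Zn²⁺(aq) + 2 Li(s) → Zn(s) + 2 Li⁺(aq); Q = [Li⁺]^2/[Zn²⁺]^1.
From E = E° − (0.0592/n) log Q: log Q = (E° − E)·n/0.0592 = (+2.32 − (+2.263))·2/0.0592 = 1.9257.
So 1·log[Zn²⁺] = 2·log(0.177) − log Q = -1.5041 − (1.9257) = -3.4298; [Zn²⁺] = 10^(-3.4298) ≈ 0.00037 M.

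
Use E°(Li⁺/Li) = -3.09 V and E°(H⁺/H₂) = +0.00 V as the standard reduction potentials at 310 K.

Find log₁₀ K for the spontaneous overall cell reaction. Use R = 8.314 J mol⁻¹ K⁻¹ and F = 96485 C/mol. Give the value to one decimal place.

100.5

Cathode: H⁺/H₂; anode: Li⁺/Li. E°cell = (+0.00) − (-3.09) = +3.09 V, with n = 2.
ΔG° = −nFE° = −RT ln K, so ln K = nFE°/(RT) = (2)(96485)(+3.09) / ((8.314)(310)) = 231.354.
log₁₀ K = 231.354 / ln 10 = 100.5.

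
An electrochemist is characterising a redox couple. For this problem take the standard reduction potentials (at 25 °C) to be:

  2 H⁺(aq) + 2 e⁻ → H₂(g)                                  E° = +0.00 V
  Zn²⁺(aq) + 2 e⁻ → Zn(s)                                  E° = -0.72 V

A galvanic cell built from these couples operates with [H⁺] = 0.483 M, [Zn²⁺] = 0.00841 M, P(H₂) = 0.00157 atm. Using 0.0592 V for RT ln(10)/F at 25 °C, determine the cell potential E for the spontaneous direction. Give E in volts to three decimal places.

+0.846 V

H⁺/H₂ is the cathode (higher E°), Zn²⁺/Zn the anode: E°cell = +0.00 − (-0.72) = +0.72 V, n = 2.
Overall: 2 H⁺(aq) + Zn(s) → H₂(g) + Zn²⁺(aq)
Q = P(H₂)·[Zn²⁺] / ([H⁺]^2); log Q = -4.247.
E = E° − (0.0592/n) log Q = +0.72 − (0.0592/2)(-4.247) = +0.846 V.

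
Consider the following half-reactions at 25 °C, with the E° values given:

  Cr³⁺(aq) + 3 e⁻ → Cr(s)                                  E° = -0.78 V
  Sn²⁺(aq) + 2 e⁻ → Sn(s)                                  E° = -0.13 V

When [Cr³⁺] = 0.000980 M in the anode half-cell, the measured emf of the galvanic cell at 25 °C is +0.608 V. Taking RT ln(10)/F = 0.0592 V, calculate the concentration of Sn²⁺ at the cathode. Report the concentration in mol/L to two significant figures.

0.00038 M

Sn²⁺/Sn is the cathode, Cr³⁺/Cr the anode: E°cell = +0.65 V, n = 6.
Overall reaction: 3 Sn²⁺(aq) + 2 Cr(s) → 3 Sn(s) + 2 Cr³⁺(aq); Q = [Cr³⁺]^2/[Sn²⁺]^3.
From E = E° − (0.0592/n) log Q: log Q = (E° − E)·n/0.0592 = (+0.65 − (+0.608))·6/0.0592 = 4.2568.
So 3·log[Sn²⁺] = 2·log(0.00098) − log Q = -6.0175 − (4.2568) = -10.2743; log[Sn²⁺] = -10.2743 / 3 = -3.4248; [Sn²⁺] = 10^(-3.4248) ≈ 0.00038 M.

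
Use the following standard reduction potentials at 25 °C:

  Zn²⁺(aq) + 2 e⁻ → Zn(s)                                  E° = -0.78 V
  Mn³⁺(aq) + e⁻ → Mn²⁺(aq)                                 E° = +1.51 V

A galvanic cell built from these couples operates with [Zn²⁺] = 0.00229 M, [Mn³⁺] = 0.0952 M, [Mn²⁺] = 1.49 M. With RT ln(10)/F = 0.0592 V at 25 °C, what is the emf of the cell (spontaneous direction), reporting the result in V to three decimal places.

+2.297 V

Mn³⁺/Mn²⁺ is the cathode (higher E°), Zn²⁺/Zn the anode: E°cell = +1.51 − (-0.78) = +2.29 V, n = 2.
Overall: 2 Mn³⁺(aq) + Zn(s) → 2 Mn²⁺(aq) + Zn²⁺(aq)
Q = [Mn²⁺]^2·[Zn²⁺] / ([Mn³⁺]^2); log Q = -0.251.
E = E° − (0.0592/n) log Q = +2.29 − (0.0592/2)(-0.251) = +2.297 V.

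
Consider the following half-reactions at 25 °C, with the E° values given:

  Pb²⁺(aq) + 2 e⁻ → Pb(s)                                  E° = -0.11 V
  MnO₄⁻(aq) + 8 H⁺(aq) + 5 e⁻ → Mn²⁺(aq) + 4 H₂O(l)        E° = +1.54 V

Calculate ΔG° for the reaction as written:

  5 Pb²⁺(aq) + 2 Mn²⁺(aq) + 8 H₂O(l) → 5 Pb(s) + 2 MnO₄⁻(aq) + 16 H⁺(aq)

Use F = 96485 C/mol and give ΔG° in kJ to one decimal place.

As written, Pb²⁺/Pb is reduced (cathode) and MnO₄⁻/Mn²⁺ is oxidised (anode), so E°cell = (-0.11) − (+1.54) = -1.65 V.
Balancing electrons gives n = 10.
ΔG° = −nFE° = −(10)(96485)(-1.65) = 1,592,002 J = +1592.0 kJ.

+1592.0 kJ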